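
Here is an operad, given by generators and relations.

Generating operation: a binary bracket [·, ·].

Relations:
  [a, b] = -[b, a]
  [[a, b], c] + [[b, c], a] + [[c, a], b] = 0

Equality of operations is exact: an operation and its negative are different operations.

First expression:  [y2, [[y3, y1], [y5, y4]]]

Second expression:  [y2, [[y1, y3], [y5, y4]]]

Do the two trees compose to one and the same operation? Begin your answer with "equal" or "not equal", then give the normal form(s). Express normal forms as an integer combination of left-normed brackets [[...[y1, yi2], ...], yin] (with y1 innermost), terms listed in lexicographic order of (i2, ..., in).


The first expression reduces to -[[[[y1, y3], y4], y5], y2] + [[[[y1, y3], y5], y4], y2]
The second expression reduces to [[[[y1, y3], y4], y5], y2] - [[[[y1, y3], y5], y4], y2]
They disagree, so not equal.

not equal; first: -[[[[y1, y3], y4], y5], y2] + [[[[y1, y3], y5], y4], y2]; second: [[[[y1, y3], y4], y5], y2] - [[[[y1, y3], y5], y4], y2]


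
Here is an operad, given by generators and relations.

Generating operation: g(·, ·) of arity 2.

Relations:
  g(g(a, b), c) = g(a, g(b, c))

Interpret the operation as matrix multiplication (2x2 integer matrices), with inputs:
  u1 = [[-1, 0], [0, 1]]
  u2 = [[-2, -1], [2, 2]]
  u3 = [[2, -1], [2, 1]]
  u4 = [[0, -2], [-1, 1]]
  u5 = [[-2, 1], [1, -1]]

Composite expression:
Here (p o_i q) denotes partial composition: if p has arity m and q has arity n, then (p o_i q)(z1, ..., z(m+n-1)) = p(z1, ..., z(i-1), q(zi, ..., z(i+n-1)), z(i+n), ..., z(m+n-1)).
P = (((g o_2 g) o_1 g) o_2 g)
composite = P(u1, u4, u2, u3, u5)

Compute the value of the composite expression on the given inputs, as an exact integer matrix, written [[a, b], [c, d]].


[[-32, 16], [-29, 15]]


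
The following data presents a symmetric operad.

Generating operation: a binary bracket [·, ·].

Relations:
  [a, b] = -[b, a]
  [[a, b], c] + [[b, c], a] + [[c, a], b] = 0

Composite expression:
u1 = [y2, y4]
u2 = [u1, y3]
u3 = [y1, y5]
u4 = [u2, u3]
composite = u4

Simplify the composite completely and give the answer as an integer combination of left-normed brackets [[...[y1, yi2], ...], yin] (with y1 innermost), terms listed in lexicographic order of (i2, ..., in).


-[[[[y1, y5], y2], y4], y3] + [[[[y1, y5], y3], y2], y4] - [[[[y1, y5], y3], y4], y2] + [[[[y1, y5], y4], y2], y3]

In the tensor algebra, words opening y1 carry the y1-anchored form.
Composite bracket: [[[y2, y4], y3], [y1, y5]]
The bracket unfolds into 16 signed words via [a, b] = ab - ba (2^4 = 16).
The y1-initial words carry the normal form:
  y1y5y2y4y3 appears with sign -1, giving the term -[[[[y1, y5], y2], y4], y3]
  y1y5y3y2y4 appears with sign +1, giving the term +[[[[y1, y5], y3], y2], y4]
  y1y5y3y4y2 appears with sign -1, giving the term -[[[[y1, y5], y3], y4], y2]
  y1y5y4y2y3 appears with sign +1, giving the term +[[[[y1, y5], y4], y2], y3]


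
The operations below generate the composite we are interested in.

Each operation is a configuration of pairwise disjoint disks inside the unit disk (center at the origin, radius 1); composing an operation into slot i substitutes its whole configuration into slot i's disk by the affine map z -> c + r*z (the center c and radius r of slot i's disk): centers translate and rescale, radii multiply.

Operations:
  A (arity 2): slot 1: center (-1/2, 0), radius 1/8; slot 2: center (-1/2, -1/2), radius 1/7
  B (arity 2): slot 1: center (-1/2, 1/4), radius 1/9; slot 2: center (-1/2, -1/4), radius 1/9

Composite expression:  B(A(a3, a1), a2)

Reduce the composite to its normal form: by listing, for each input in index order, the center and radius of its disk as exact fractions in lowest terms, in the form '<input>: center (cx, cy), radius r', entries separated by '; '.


a1: center (-5/9, 7/36), radius 1/63; a2: center (-1/2, -1/4), radius 1/9; a3: center (-5/9, 1/4), radius 1/72

Below B, radii multiply path by path; the a-disk centers shift.
tracing a3 down its 2-map path: center (-5/9, 1/4), radius 1/72
tracing a1 down its 2-map path: center (-5/9, 7/36), radius 1/63
tracing a2 down its 1-map path: center (-1/2, -1/4), radius 1/9


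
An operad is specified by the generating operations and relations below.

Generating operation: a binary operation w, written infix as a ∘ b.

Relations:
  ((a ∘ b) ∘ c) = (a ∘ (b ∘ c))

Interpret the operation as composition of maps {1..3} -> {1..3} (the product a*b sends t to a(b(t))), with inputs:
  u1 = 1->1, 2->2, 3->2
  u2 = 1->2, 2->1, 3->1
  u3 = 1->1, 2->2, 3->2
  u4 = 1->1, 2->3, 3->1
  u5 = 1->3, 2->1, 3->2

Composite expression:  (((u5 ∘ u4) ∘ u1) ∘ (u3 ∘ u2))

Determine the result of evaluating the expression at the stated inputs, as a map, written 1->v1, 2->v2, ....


1->2, 2->3, 3->3

(u5 ∘ u4) = 1->3, 2->2, 3->3
((u5 ∘ u4) ∘ u1) = 1->3, 2->2, 3->2
(u3 ∘ u2) = 1->2, 2->1, 3->1
(((u5 ∘ u4) ∘ u1) ∘ (u3 ∘ u2)) = 1->2, 2->3, 3->3


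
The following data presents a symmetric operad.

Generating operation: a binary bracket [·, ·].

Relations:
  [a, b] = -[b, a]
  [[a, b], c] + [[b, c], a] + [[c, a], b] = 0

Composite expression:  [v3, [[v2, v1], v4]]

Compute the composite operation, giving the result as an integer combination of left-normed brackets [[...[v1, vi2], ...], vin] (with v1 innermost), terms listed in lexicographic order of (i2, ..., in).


[[[v1, v2], v4], v3]

Expand each bracket as ab - ba; the v1-initial words give the coefficients.
Composite bracket: [v3, [[v2, v1], v4]]
Applying ab - ba throughout gives 8 signed words (2^3 = 8).
Coefficients come from the v1-initial words:
  the word v1v2v4v3 carries sign +1 and contributes +[[[v1, v2], v4], v3]


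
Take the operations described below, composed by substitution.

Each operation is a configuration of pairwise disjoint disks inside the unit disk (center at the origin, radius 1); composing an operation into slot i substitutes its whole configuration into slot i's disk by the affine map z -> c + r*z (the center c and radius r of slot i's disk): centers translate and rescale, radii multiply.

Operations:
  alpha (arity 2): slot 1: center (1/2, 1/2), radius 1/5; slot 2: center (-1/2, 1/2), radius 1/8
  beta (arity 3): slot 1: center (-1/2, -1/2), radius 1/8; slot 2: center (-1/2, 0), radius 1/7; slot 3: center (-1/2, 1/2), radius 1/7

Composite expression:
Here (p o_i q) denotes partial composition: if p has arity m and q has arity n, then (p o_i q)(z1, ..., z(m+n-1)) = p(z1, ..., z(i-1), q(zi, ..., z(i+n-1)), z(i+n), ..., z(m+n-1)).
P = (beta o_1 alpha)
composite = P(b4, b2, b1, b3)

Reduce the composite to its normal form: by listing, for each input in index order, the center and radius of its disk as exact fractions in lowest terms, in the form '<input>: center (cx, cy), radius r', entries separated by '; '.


b1: center (-1/2, 0), radius 1/7; b2: center (-9/16, -7/16), radius 1/64; b3: center (-1/2, 1/2), radius 1/7; b4: center (-7/16, -7/16), radius 1/40

Nesting under beta composes maps z -> c + r*z down each b-path.
b4: after 2 affine steps, its disk has center (-7/16, -7/16), radius 1/40
b2: after 2 affine steps, its disk has center (-9/16, -7/16), radius 1/64
b1: after 1 affine step, its disk has center (-1/2, 0), radius 1/7
b3: after 1 affine step, its disk has center (-1/2, 1/2), radius 1/7


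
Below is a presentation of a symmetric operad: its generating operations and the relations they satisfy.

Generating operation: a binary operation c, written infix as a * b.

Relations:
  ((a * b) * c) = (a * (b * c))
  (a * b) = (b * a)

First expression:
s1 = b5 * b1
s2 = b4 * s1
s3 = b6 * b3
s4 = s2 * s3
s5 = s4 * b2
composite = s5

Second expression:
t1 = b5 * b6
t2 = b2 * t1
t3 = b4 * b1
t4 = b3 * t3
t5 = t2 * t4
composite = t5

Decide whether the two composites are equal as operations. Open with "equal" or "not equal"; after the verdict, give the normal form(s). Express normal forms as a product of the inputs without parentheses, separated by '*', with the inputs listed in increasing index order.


Reducing the first expression gives b1 * b2 * b3 * b4 * b5 * b6
Reducing the second expression gives b1 * b2 * b3 * b4 * b5 * b6
The normal forms match — equal.

equal; both compose to b1 * b2 * b3 * b4 * b5 * b6


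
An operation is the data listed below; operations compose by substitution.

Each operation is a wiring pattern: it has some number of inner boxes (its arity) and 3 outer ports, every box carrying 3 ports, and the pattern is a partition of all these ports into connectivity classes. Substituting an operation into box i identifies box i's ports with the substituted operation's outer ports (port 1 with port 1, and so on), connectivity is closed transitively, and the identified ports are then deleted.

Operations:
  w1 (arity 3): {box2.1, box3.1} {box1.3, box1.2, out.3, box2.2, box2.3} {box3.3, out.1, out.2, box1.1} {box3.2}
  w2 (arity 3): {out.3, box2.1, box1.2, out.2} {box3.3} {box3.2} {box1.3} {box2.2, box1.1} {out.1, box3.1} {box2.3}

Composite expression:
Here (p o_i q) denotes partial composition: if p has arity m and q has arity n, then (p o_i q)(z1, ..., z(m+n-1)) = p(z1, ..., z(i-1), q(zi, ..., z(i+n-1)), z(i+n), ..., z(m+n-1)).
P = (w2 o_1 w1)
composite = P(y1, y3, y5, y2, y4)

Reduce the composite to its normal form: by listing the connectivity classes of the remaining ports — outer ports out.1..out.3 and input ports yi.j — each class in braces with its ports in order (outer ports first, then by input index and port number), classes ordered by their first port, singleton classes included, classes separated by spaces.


Reachability decides: close wires over w2-identified ports.
composing w1 on (y1, y3, y5), with out.j its own outer ports: {out.1, out.2, y1.1, y5.3} {out.3, y1.2, y1.3, y3.2, y3.3} {y3.1, y5.1} {y5.2}
composing w2 on (y1, y3, y5, y2, y4), with out.j its own outer ports: {out.1, y4.1} {out.2, out.3, y1.1, y2.1, y2.2, y5.3} {y1.2, y1.3, y3.2, y3.3} {y2.3} {y3.1, y5.1} {y4.2} {y4.3} {y5.2}

{out.1, y4.1} {out.2, out.3, y1.1, y2.1, y2.2, y5.3} {y1.2, y1.3, y3.2, y3.3} {y2.3} {y3.1, y5.1} {y4.2} {y4.3} {y5.2}


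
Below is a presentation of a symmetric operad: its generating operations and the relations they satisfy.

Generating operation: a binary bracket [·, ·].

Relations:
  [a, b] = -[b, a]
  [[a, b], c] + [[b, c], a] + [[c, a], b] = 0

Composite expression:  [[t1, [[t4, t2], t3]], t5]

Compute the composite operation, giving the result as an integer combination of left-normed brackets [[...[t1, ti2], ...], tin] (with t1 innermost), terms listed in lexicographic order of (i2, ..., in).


-[[[[t1, t2], t4], t3], t5] + [[[[t1, t3], t2], t4], t5] - [[[[t1, t3], t4], t2], t5] + [[[[t1, t4], t2], t3], t5]

In the tensor algebra, words opening t1 carry the t1-anchored form.
Composite bracket: [[t1, [[t4, t2], t3]], t5]
Applying ab - ba throughout gives 16 signed words (2^4 = 16).
Collect the words opening with t1:
  from t1t2t4t3t5, sign -1: term -[[[[t1, t2], t4], t3], t5]
  from t1t3t2t4t5, sign +1: term +[[[[t1, t3], t2], t4], t5]
  from t1t3t4t2t5, sign -1: term -[[[[t1, t3], t4], t2], t5]
  from t1t4t2t3t5, sign +1: term +[[[[t1, t4], t2], t3], t5]


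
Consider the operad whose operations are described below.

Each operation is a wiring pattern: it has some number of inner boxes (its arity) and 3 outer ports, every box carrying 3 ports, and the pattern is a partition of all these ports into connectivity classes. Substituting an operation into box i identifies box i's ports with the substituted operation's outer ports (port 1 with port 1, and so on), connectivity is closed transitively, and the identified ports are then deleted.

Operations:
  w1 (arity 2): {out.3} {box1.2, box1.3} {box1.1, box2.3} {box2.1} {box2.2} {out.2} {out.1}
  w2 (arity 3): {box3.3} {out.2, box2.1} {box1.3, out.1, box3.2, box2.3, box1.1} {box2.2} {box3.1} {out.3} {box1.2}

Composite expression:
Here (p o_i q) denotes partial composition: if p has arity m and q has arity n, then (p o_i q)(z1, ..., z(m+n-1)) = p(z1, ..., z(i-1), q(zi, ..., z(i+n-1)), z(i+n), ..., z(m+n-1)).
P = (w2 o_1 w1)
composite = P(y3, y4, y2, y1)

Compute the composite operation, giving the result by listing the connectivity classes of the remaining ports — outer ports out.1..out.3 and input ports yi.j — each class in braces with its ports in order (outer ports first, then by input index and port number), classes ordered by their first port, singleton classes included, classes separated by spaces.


{out.1, y1.2, y2.3} {out.2, y2.1} {out.3} {y1.1} {y1.3} {y2.2} {y3.1, y4.3} {y3.2, y3.3} {y4.1} {y4.2}

Connectivity passes through glued w2-boundaries; trace each wire chain.
stage w1: inputs (y3, y4), connectivity {out.1} {out.2} {out.3} {y3.1, y4.3} {y3.2, y3.3} {y4.1} {y4.2}, out.j its boundary
stage w2: inputs (y3, y4, y2, y1), connectivity {out.1, y1.2, y2.3} {out.2, y2.1} {out.3} {y1.1} {y1.3} {y2.2} {y3.1, y4.3} {y3.2, y3.3} {y4.1} {y4.2}, out.j its boundary


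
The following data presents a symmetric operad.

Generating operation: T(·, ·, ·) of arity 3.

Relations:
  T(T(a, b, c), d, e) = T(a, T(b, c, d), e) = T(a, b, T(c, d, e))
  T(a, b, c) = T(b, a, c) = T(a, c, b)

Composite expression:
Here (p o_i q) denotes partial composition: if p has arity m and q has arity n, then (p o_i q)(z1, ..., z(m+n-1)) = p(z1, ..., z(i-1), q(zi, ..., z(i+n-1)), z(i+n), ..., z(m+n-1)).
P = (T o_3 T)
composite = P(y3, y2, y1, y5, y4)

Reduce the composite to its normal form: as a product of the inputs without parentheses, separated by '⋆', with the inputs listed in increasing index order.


y1 ⋆ y2 ⋆ y3 ⋆ y4 ⋆ y5


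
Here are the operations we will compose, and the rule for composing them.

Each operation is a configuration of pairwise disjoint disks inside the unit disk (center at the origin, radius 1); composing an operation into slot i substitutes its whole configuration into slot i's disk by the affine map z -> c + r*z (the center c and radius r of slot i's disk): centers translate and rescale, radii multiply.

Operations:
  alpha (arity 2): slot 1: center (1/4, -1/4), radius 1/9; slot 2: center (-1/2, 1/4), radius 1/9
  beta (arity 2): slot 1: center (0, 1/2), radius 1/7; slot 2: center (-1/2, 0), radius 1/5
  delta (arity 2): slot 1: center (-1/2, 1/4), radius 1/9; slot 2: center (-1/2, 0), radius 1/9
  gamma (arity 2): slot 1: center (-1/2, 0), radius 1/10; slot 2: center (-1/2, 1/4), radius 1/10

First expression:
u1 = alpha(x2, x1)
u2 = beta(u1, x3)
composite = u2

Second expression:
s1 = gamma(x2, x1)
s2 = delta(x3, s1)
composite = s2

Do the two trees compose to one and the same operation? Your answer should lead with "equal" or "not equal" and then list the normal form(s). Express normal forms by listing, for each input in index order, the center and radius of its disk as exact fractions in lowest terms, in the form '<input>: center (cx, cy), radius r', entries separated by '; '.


not equal; first: x1: center (-1/14, 15/28), radius 1/63; x2: center (1/28, 13/28), radius 1/63; x3: center (-1/2, 0), radius 1/5; second: x1: center (-5/9, 1/36), radius 1/90; x2: center (-5/9, 0), radius 1/90; x3: center (-1/2, 1/4), radius 1/9


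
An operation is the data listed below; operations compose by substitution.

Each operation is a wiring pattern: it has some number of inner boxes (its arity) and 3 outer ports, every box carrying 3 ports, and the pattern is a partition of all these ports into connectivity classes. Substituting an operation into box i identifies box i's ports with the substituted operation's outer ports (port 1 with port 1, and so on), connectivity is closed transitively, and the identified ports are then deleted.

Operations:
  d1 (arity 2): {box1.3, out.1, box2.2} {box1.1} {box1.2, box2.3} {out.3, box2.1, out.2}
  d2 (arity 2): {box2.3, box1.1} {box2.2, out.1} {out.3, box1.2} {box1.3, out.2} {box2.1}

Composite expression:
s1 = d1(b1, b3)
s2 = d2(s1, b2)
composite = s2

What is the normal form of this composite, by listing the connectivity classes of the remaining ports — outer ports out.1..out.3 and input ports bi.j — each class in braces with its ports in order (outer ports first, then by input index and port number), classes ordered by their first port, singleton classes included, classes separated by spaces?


After gluing at d2, chains via deleted ports link the b-ports.
composing d1 on (b1, b3), with out.j its own outer ports: {out.1, b1.3, b3.2} {out.2, out.3, b3.1} {b1.1} {b1.2, b3.3}
composing d2 on (b1, b3, b2), with out.j its own outer ports: {out.1, b2.2} {out.2, out.3, b3.1} {b1.1} {b1.2, b3.3} {b1.3, b2.3, b3.2} {b2.1}

{out.1, b2.2} {out.2, out.3, b3.1} {b1.1} {b1.2, b3.3} {b1.3, b2.3, b3.2} {b2.1}


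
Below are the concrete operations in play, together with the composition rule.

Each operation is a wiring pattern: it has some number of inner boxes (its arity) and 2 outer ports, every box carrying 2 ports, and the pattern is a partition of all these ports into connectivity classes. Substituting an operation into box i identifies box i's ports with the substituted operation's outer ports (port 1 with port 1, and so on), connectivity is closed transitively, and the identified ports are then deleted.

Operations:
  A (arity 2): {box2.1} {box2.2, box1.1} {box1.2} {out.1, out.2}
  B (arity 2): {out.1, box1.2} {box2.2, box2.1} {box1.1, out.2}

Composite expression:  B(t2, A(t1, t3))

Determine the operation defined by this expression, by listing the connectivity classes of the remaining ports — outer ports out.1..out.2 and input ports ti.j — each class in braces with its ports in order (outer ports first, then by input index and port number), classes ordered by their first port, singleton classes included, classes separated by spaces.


{out.1, t2.2} {out.2, t2.1} {t1.1, t3.2} {t1.2} {t3.1}

Substituting into B glues patterns; closure does the rest.
after A, the pattern on (t1, t3) reads {out.1, out.2} {t1.1, t3.2} {t1.2} {t3.1} (out.j = its outer ports)
after B, the pattern on (t2, t1, t3) reads {out.1, t2.2} {out.2, t2.1} {t1.1, t3.2} {t1.2} {t3.1} (out.j = its outer ports)


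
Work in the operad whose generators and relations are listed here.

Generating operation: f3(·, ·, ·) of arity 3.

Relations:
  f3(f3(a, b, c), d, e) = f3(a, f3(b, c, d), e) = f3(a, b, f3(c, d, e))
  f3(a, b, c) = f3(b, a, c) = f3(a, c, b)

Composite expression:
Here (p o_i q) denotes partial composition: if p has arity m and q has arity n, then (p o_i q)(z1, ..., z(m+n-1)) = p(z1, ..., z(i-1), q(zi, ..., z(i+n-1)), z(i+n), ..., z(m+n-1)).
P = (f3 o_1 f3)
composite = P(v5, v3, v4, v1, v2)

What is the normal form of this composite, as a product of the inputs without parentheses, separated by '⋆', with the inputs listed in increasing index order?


v1 ⋆ v2 ⋆ v3 ⋆ v4 ⋆ v5

Key point: f3 commutes, so take the v-inputs in any fixed order.
f3(v5, v3, v4) flattens to v5 ⋆ v3 ⋆ v4
f3(f3(v5, v3, v4), v1, v2) flattens to v5 ⋆ v3 ⋆ v4 ⋆ v1 ⋆ v2
reordering the factors by index: v1 ⋆ v2 ⋆ v3 ⋆ v4 ⋆ v5


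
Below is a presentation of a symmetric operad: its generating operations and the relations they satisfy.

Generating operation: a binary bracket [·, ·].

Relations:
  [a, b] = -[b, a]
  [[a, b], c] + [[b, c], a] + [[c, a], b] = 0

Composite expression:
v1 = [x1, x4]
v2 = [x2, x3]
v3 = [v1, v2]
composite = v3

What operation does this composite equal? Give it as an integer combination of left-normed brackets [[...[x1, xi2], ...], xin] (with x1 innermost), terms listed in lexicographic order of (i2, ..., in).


[[[x1, x4], x2], x3] - [[[x1, x4], x3], x2]

A multilinear Lie element is pinned by x1-initial words (x1 innermost).
Composite bracket: [[x1, x4], [x2, x3]]
Under [a, b] = ab - ba we get 8 signed associative words (2^3 = 8).
Only words starting with x1 matter:
  from x1x4x2x3, sign +1: term +[[[x1, x4], x2], x3]
  from x1x4x3x2, sign -1: term -[[[x1, x4], x3], x2]


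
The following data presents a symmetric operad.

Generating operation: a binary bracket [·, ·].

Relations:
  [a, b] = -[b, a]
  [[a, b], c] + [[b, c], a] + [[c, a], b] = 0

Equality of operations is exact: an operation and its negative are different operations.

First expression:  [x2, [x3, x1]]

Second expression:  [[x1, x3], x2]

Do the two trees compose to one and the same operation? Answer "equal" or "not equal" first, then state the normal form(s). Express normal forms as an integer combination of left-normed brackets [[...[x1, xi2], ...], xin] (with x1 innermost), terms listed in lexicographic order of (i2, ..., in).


The first expression, normalized: [[x1, x3], x2]
The second expression, normalized: [[x1, x3], x2]
Same normal form: equal.

equal; the common form is [[x1, x3], x2]


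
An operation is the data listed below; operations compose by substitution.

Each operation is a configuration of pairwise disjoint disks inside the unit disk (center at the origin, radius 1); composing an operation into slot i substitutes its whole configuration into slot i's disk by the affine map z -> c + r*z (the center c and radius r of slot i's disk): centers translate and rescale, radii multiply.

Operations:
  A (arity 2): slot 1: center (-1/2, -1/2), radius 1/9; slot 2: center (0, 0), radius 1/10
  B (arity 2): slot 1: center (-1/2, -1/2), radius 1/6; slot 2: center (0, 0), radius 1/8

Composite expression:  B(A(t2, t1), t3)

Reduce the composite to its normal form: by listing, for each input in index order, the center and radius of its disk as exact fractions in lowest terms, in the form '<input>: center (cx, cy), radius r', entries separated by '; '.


t1: center (-1/2, -1/2), radius 1/60; t2: center (-7/12, -7/12), radius 1/54; t3: center (0, 0), radius 1/8

Affine substitution under B: radii multiply and t-centers shift.
t2: after 2 affine steps, its disk has center (-7/12, -7/12), radius 1/54
t1: after 2 affine steps, its disk has center (-1/2, -1/2), radius 1/60
t3: after 1 affine step, its disk has center (0, 0), radius 1/8


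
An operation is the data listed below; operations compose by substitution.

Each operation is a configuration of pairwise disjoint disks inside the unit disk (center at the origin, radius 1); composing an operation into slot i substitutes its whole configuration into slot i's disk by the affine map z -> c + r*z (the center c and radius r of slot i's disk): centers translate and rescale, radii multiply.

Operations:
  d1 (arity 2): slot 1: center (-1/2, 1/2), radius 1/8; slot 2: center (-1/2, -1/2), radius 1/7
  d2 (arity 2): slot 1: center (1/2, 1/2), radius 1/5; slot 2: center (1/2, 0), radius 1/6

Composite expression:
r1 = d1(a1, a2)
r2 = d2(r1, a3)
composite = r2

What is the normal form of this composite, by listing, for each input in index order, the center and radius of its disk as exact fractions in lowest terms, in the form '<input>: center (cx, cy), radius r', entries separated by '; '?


a1: center (2/5, 3/5), radius 1/40; a2: center (2/5, 2/5), radius 1/35; a3: center (1/2, 0), radius 1/6

Each a-disk chains the slot maps above it in d2; radii multiply.
input a1: composing its 2 substitution steps yields center (2/5, 3/5), radius 1/40
input a2: composing its 2 substitution steps yields center (2/5, 2/5), radius 1/35
input a3: composing its 1 substitution step yields center (1/2, 0), radius 1/6


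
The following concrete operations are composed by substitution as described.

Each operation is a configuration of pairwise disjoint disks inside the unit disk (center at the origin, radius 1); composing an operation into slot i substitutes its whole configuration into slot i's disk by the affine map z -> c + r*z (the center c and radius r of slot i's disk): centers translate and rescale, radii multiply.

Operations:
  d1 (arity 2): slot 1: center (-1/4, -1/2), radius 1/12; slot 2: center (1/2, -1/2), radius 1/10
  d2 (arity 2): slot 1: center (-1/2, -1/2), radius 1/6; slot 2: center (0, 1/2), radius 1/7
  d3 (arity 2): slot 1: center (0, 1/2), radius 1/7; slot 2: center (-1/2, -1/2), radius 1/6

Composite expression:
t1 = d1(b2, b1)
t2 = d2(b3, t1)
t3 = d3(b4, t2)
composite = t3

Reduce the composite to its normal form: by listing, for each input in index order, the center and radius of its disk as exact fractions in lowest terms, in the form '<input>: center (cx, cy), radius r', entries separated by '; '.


b1: center (-41/84, -3/7), radius 1/420; b2: center (-85/168, -3/7), radius 1/504; b3: center (-7/12, -7/12), radius 1/36; b4: center (0, 1/2), radius 1/7

Each b-disk chains the slot maps above it in d3; radii multiply.
b4: after 1 affine step, its disk has center (0, 1/2), radius 1/7
b3: after 2 affine steps, its disk has center (-7/12, -7/12), radius 1/36
b2: after 3 affine steps, its disk has center (-85/168, -3/7), radius 1/504
b1: after 3 affine steps, its disk has center (-41/84, -3/7), radius 1/420


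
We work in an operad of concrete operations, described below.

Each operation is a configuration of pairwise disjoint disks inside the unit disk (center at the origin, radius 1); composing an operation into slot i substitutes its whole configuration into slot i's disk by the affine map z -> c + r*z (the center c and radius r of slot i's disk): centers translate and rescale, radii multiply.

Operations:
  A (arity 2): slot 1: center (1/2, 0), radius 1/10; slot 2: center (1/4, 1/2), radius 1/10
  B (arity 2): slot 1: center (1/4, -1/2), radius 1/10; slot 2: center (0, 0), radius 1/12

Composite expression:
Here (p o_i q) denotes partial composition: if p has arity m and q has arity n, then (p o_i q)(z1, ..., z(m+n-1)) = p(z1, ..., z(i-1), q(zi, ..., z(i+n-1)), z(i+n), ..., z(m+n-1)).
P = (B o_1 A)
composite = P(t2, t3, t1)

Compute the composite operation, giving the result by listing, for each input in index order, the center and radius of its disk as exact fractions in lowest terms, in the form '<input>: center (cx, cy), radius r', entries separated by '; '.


Only the slot chain above each t matters under B; compose those maps.
input t2: applying the 2 nested substitutions gives center (3/10, -1/2), radius 1/100
input t3: applying the 2 nested substitutions gives center (11/40, -9/20), radius 1/100
input t1: applying the 1 nested substitution gives center (0, 0), radius 1/12

t1: center (0, 0), radius 1/12; t2: center (3/10, -1/2), radius 1/100; t3: center (11/40, -9/20), radius 1/100


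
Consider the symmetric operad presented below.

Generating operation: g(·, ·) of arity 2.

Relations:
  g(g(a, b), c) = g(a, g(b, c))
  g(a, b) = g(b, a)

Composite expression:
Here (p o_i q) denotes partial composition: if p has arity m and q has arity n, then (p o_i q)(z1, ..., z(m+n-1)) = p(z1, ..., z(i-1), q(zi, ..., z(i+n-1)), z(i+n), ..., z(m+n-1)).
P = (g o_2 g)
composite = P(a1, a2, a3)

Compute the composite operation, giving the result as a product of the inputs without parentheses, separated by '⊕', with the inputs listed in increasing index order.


a1 ⊕ a2 ⊕ a3

Both nesting and order wash out for g; what remains is which a's occur.
g(a2, a3) collapses to a2 ⊕ a3
g(a1, g(a2, a3)) collapses to a1 ⊕ a2 ⊕ a3
commutativity sorts the factors: a1 ⊕ a2 ⊕ a3


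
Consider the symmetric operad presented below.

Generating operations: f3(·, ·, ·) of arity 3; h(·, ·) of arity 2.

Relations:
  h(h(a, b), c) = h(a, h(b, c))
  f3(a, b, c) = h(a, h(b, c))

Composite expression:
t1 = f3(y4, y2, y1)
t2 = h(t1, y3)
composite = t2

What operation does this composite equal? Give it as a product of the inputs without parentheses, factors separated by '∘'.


All parenthesizations of h agree; list the y-inputs left to right.
f3(y4, y2, y1) reduces to y4 ∘ y2 ∘ y1
h(f3(y4, y2, y1), y3) reduces to y4 ∘ y2 ∘ y1 ∘ y3

y4 ∘ y2 ∘ y1 ∘ y3


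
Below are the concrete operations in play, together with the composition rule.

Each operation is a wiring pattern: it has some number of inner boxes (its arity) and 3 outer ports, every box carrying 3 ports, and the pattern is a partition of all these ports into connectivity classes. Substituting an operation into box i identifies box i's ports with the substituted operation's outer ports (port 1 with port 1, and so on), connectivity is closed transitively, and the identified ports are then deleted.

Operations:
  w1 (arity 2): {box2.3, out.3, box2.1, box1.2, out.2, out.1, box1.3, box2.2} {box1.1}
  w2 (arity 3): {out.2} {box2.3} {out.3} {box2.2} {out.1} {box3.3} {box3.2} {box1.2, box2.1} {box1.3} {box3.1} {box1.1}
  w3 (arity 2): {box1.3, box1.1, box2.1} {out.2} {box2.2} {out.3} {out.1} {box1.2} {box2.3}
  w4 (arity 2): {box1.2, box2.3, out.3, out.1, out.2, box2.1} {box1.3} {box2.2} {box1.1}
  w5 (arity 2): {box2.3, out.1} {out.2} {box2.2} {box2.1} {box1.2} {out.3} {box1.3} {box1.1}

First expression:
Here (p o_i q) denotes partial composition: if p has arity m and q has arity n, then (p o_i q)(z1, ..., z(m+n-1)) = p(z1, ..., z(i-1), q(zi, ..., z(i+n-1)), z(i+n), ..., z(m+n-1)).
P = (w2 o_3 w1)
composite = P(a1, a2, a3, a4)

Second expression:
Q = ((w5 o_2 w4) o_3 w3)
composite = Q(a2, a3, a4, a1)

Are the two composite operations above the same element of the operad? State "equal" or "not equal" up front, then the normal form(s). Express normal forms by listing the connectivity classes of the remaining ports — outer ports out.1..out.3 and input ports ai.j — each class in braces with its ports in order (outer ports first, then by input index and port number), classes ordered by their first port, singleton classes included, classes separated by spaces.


Normal form of the first expression: {out.1} {out.2} {out.3} {a1.1} {a1.2, a2.1} {a1.3} {a2.2} {a2.3} {a3.1} {a3.2, a3.3, a4.1, a4.2, a4.3}
Normal form of the second expression: {out.1, a3.2} {out.2} {out.3} {a1.1, a4.1, a4.3} {a1.2} {a1.3} {a2.1} {a2.2} {a2.3} {a3.1} {a3.3} {a4.2}
The forms do not match — not equal.

not equal; first: {out.1} {out.2} {out.3} {a1.1} {a1.2, a2.1} {a1.3} {a2.2} {a2.3} {a3.1} {a3.2, a3.3, a4.1, a4.2, a4.3}; second: {out.1, a3.2} {out.2} {out.3} {a1.1, a4.1, a4.3} {a1.2} {a1.3} {a2.1} {a2.2} {a2.3} {a3.1} {a3.3} {a4.2}


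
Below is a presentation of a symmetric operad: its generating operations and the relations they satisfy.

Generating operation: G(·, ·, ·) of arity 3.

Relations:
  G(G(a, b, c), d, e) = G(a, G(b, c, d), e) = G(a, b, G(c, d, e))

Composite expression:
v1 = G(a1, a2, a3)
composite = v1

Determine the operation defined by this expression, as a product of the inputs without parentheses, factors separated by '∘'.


a1 ∘ a2 ∘ a3

Every regrouping of G is equal, so read the a-inputs in written order.
G(a1, a2, a3) spells out as a1 ∘ a2 ∘ a3


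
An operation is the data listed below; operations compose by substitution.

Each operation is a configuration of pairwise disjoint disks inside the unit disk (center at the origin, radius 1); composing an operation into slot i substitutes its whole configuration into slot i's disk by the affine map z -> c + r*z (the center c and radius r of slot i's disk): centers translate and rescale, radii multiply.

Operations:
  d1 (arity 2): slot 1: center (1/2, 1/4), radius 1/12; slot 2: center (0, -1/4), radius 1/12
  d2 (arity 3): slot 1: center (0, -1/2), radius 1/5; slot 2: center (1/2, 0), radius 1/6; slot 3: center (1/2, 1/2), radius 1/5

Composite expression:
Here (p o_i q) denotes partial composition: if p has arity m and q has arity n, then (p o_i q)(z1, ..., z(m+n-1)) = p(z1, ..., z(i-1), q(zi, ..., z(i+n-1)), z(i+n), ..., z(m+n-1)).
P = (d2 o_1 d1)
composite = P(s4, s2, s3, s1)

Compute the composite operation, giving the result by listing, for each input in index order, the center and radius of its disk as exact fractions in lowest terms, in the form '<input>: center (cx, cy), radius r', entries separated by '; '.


s1: center (1/2, 1/2), radius 1/5; s2: center (0, -11/20), radius 1/60; s3: center (1/2, 0), radius 1/6; s4: center (1/10, -9/20), radius 1/60

Affine substitution under d2: radii multiply and s-centers shift.
for s4, the 2-step affine chain lands on center (1/10, -9/20), radius 1/60
for s2, the 2-step affine chain lands on center (0, -11/20), radius 1/60
for s3, the 1-step affine chain lands on center (1/2, 0), radius 1/6
for s1, the 1-step affine chain lands on center (1/2, 1/2), radius 1/5


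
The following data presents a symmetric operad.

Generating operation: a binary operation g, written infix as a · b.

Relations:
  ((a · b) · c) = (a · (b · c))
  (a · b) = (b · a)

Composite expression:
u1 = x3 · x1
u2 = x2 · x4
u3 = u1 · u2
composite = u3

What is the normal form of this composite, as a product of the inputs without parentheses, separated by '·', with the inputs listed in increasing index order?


With g associative and commutative, the x-input set is all that matters.
(x3 · x1) unparenthesizes to x3 · x1
(x2 · x4) unparenthesizes to x2 · x4
((x3 · x1) · (x2 · x4)) unparenthesizes to x3 · x1 · x2 · x4
putting the inputs in ascending order: x1 · x2 · x3 · x4

x1 · x2 · x3 · x4


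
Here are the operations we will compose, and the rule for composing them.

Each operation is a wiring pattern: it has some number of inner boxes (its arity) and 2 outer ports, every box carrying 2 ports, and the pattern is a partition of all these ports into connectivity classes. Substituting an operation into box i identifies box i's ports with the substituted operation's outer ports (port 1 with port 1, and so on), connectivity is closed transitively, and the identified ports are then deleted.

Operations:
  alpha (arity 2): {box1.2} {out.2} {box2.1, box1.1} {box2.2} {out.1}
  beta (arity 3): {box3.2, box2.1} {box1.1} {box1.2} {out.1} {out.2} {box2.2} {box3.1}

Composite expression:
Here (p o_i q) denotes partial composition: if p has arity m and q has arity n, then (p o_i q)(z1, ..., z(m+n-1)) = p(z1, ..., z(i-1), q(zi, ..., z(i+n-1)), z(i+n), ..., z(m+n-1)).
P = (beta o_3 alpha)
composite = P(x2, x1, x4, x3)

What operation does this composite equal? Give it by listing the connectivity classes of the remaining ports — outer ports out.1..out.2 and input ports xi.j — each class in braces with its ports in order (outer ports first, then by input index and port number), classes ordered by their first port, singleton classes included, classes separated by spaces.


{out.1} {out.2} {x1.1} {x1.2} {x2.1} {x2.2} {x3.1, x4.1} {x3.2} {x4.2}

Reachability decides: close wires over beta-identified ports.
composing alpha on (x4, x3), with out.j its own outer ports: {out.1} {out.2} {x3.1, x4.1} {x3.2} {x4.2}
composing beta on (x2, x1, x4, x3), with out.j its own outer ports: {out.1} {out.2} {x1.1} {x1.2} {x2.1} {x2.2} {x3.1, x4.1} {x3.2} {x4.2}


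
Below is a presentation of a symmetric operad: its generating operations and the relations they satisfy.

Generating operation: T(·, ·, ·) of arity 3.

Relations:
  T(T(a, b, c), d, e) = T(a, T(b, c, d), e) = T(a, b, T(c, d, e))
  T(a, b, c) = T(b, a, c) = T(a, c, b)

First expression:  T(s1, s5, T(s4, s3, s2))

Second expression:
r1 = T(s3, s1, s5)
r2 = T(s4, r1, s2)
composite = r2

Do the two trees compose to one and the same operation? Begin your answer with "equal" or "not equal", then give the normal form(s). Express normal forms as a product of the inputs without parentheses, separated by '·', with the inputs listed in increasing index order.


The first expression, normalized: s1 · s2 · s3 · s4 · s5
The second expression, normalized: s1 · s2 · s3 · s4 · s5
The forms coincide; equal.

equal; both compose to s1 · s2 · s3 · s4 · s5


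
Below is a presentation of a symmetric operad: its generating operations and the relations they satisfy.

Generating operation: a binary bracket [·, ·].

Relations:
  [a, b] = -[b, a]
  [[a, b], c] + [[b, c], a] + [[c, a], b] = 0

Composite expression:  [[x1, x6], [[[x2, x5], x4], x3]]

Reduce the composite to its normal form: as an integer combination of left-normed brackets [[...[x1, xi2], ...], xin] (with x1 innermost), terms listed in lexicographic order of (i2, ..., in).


[[[[[x1, x6], x2], x5], x4], x3] - [[[[[x1, x6], x3], x2], x5], x4] + [[[[[x1, x6], x3], x4], x2], x5] - [[[[[x1, x6], x3], x4], x5], x2] + [[[[[x1, x6], x3], x5], x2], x4] - [[[[[x1, x6], x4], x2], x5], x3] + [[[[[x1, x6], x4], x5], x2], x3] - [[[[[x1, x6], x5], x2], x4], x3]

A multilinear Lie element is pinned by x1-initial words (x1 innermost).
Composite bracket: [[x1, x6], [[[x2, x5], x4], x3]]
Each bracket splits as ab - ba, giving 32 signed words (2^5 = 32).
Collect the words opening with x1:
  sign of x1x6x2x5x4x3 is +1, so it contributes +[[[[[x1, x6], x2], x5], x4], x3]
  sign of x1x6x3x2x5x4 is -1, so it contributes -[[[[[x1, x6], x3], x2], x5], x4]
  sign of x1x6x3x4x2x5 is +1, so it contributes +[[[[[x1, x6], x3], x4], x2], x5]
  sign of x1x6x3x4x5x2 is -1, so it contributes -[[[[[x1, x6], x3], x4], x5], x2]
  sign of x1x6x3x5x2x4 is +1, so it contributes +[[[[[x1, x6], x3], x5], x2], x4]
  sign of x1x6x4x2x5x3 is -1, so it contributes -[[[[[x1, x6], x4], x2], x5], x3]
  sign of x1x6x4x5x2x3 is +1, so it contributes +[[[[[x1, x6], x4], x5], x2], x3]
  sign of x1x6x5x2x4x3 is -1, so it contributes -[[[[[x1, x6], x5], x2], x4], x3]


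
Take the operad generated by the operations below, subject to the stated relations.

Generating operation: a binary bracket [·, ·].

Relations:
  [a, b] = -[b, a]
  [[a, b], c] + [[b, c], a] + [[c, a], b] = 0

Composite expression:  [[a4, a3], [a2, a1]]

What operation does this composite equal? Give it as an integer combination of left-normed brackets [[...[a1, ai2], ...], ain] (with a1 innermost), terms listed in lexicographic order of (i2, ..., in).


-[[[a1, a2], a3], a4] + [[[a1, a2], a4], a3]

Expand each bracket as ab - ba; the a1-initial words give the coefficients.
Composite bracket: [[a4, a3], [a2, a1]]
Full expansion: 8 signed words from ab - ba (2^3 = 8).
Keep just the words that open with a1:
  sign of a1a2a3a4 is -1, so it contributes -[[[a1, a2], a3], a4]
  sign of a1a2a4a3 is +1, so it contributes +[[[a1, a2], a4], a3]


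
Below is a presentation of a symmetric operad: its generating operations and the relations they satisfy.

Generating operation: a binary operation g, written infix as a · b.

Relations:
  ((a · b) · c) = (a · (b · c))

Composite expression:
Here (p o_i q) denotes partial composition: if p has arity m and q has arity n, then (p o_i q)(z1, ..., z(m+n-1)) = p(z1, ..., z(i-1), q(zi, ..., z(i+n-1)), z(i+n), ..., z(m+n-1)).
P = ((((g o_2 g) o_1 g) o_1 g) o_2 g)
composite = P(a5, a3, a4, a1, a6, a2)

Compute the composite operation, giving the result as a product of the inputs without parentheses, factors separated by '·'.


Every regrouping of g is equal, so read the a-inputs in written order.
(a3 · a4) reduces to a3 · a4
(a5 · (a3 · a4)) reduces to a5 · a3 · a4
((a5 · (a3 · a4)) · a1) reduces to a5 · a3 · a4 · a1
(a6 · a2) reduces to a6 · a2
(((a5 · (a3 · a4)) · a1) · (a6 · a2)) reduces to a5 · a3 · a4 · a1 · a6 · a2

a5 · a3 · a4 · a1 · a6 · a2


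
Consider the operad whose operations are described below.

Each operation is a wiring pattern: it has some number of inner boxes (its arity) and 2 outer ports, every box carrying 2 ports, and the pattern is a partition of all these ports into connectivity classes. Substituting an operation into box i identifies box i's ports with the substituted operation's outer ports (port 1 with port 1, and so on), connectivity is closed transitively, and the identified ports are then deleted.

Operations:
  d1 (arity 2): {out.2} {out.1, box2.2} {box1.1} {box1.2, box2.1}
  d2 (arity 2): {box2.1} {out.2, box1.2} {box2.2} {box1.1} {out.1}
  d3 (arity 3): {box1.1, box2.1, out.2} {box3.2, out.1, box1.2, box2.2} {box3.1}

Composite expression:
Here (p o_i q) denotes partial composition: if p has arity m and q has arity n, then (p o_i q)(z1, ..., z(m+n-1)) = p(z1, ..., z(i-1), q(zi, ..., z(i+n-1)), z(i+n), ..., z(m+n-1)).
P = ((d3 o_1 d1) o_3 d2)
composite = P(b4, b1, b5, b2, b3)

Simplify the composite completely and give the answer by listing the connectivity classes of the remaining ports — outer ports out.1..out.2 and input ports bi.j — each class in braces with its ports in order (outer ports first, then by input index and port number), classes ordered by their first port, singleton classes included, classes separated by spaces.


{out.1, b3.2, b5.2} {out.2, b1.2} {b1.1, b4.2} {b2.1} {b2.2} {b3.1} {b4.1} {b5.1}

Reachability decides: close wires over d3-identified ports.
d1 over (b4, b1) gives {out.1, b1.2} {out.2} {b1.1, b4.2} {b4.1}, out.j being that stage's outer ports
d2 over (b5, b2) gives {out.1} {out.2, b5.2} {b2.1} {b2.2} {b5.1}, out.j being that stage's outer ports
d3 over (b4, b1, b5, b2, b3) gives {out.1, b3.2, b5.2} {out.2, b1.2} {b1.1, b4.2} {b2.1} {b2.2} {b3.1} {b4.1} {b5.1}, out.j being that stage's outer ports
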